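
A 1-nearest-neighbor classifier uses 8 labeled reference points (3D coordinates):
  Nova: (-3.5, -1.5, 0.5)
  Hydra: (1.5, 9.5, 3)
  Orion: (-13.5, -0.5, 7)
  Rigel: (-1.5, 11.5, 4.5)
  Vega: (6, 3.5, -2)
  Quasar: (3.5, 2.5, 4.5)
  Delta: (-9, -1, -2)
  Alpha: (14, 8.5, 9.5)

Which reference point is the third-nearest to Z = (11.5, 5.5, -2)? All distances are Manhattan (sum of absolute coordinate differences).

Quasar

d(Z, Nova) = 15 + 7 + 2.5 = 24.5
d(Z, Hydra) = 10 + 4 + 5 = 19
d(Z, Orion) = 25 + 6 + 9 = 40
d(Z, Rigel) = 13 + 6 + 6.5 = 25.5
d(Z, Vega) = 5.5 + 2 + 0 = 7.5
d(Z, Quasar) = 8 + 3 + 6.5 = 17.5
d(Z, Delta) = 20.5 + 6.5 + 0 = 27
d(Z, Alpha) = 2.5 + 3 + 11.5 = 17
Sorted ascending: Vega, Alpha, Quasar, Hydra, … — the third-nearest is Quasar.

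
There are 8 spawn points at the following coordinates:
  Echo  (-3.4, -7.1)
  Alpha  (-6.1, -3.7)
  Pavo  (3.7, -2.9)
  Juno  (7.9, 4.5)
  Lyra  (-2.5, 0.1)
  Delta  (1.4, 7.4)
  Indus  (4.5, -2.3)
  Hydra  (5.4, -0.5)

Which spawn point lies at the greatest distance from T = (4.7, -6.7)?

Delta

Since √ is increasing, it suffices to compare squared distances:
d²(T, Echo) = (4.7−(-3.4))² + (-6.7−(-7.1))² = 65.61 + 0.16 = 65.77
d²(T, Alpha) = (4.7−(-6.1))² + (-6.7−(-3.7))² = 116.64 + 9 = 125.64
d²(T, Pavo) = (4.7−3.7)² + (-6.7−(-2.9))² = 1 + 14.44 = 15.44
d²(T, Juno) = (4.7−7.9)² + (-6.7−4.5)² = 10.24 + 125.44 = 135.68
d²(T, Lyra) = (4.7−(-2.5))² + (-6.7−0.1)² = 51.84 + 46.24 = 98.08
d²(T, Delta) = (4.7−1.4)² + (-6.7−7.4)² = 10.89 + 198.81 = 209.7
d²(T, Indus) = (4.7−4.5)² + (-6.7−(-2.3))² = 0.04 + 19.36 = 19.4
d²(T, Hydra) = (4.7−5.4)² + (-6.7−(-0.5))² = 0.49 + 38.44 = 38.93
The largest is to Delta.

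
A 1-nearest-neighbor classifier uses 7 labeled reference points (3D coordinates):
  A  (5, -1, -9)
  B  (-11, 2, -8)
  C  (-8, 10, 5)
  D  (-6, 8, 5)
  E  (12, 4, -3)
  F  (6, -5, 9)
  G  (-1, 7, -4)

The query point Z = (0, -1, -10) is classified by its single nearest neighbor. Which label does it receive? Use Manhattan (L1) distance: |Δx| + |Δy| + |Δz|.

A

d(Z,A) = |0−5| + |-1−(-1)| + |-10−(-9)| = 5 + 0 + 1 = 6
d(Z,B) = |0−(-11)| + |-1−2| + |-10−(-8)| = 11 + 3 + 2 = 16
d(Z,C) = |0−(-8)| + |-1−10| + |-10−5| = 8 + 11 + 15 = 34
d(Z,D) = |0−(-6)| + |-1−8| + |-10−5| = 6 + 9 + 15 = 30
d(Z,E) = |0−12| + |-1−4| + |-10−(-3)| = 12 + 5 + 7 = 24
d(Z,F) = |0−6| + |-1−(-5)| + |-10−9| = 6 + 4 + 19 = 29
d(Z,G) = |0−(-1)| + |-1−7| + |-10−(-4)| = 1 + 8 + 6 = 15
The smallest is to A, so Z lies in the Voronoi region of A.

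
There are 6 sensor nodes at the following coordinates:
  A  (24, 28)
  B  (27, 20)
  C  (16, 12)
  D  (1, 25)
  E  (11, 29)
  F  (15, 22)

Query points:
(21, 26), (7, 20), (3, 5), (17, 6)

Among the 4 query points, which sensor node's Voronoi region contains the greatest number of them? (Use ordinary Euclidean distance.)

(21, 26) — d² to each: A:13, B:72, C:221, D:401, E:109, F:52 → nearest is A
(7, 20) — d² to each: A:353, B:400, C:145, D:61, E:97, F:68 → nearest is D
(3, 5) — d² to each: A:970, B:801, C:218, D:404, E:640, F:433 → nearest is C
(17, 6) — d² to each: A:533, B:296, C:37, D:617, E:565, F:260 → nearest is C
Tally — A:1, C:2, D:1. C captures the most (2).

C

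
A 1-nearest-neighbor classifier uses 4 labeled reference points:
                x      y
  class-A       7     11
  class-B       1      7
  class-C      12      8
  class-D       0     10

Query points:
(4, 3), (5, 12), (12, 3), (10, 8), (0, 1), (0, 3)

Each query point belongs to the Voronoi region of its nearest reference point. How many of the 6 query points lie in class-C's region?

(4, 3) — d² to each: class-A:73, class-B:25, class-C:89, class-D:65 → nearest is class-B
(5, 12) — d² to each: class-A:5, class-B:41, class-C:65, class-D:29 → nearest is class-A
(12, 3) — d² to each: class-A:89, class-B:137, class-C:25, class-D:193 → nearest is class-C
(10, 8) — d² to each: class-A:18, class-B:82, class-C:4, class-D:104 → nearest is class-C
(0, 1) — d² to each: class-A:149, class-B:37, class-C:193, class-D:81 → nearest is class-B
(0, 3) — d² to each: class-A:113, class-B:17, class-C:169, class-D:49 → nearest is class-B
2 of the 6 points have class-C as nearest.

2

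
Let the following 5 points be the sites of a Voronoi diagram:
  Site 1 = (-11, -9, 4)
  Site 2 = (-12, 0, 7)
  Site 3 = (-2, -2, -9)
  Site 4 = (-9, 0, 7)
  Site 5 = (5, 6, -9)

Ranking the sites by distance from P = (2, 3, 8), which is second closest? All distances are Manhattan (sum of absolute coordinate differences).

Site 2

d(P, Site 1) = 13 + 12 + 4 = 29
d(P, Site 2) = 14 + 3 + 1 = 18
d(P, Site 3) = 4 + 5 + 17 = 26
d(P, Site 4) = 11 + 3 + 1 = 15
d(P, Site 5) = 3 + 3 + 17 = 23
Sorted ascending: Site 4, Site 2, Site 5, … — the second-nearest is Site 2.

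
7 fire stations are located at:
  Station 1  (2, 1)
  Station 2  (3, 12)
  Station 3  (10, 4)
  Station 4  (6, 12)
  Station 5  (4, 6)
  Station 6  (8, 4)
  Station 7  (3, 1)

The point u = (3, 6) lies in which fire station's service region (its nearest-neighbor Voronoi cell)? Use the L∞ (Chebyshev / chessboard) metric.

d(u, Station 1) = max(1, 5) = 5
d(u, Station 2) = max(0, 6) = 6
d(u, Station 3) = max(7, 2) = 7
d(u, Station 4) = max(3, 6) = 6
d(u, Station 5) = max(1, 0) = 1
d(u, Station 6) = max(5, 2) = 5
d(u, Station 7) = max(0, 5) = 5
Station 5 is nearest.

Station 5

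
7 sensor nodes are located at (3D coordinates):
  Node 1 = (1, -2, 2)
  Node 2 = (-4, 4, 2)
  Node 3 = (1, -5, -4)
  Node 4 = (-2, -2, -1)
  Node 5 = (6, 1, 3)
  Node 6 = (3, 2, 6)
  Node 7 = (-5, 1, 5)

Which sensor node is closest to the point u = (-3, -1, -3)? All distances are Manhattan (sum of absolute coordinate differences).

d(u, Node 1) = |-3−1| + |-1−(-2)| + |-3−2| = 4 + 1 + 5 = 10
d(u, Node 2) = |-3−(-4)| + |-1−4| + |-3−2| = 1 + 5 + 5 = 11
d(u, Node 3) = |-3−1| + |-1−(-5)| + |-3−(-4)| = 4 + 4 + 1 = 9
d(u, Node 4) = |-3−(-2)| + |-1−(-2)| + |-3−(-1)| = 1 + 1 + 2 = 4
d(u, Node 5) = |-3−6| + |-1−1| + |-3−3| = 9 + 2 + 6 = 17
d(u, Node 6) = |-3−3| + |-1−2| + |-3−6| = 6 + 3 + 9 = 18
d(u, Node 7) = |-3−(-5)| + |-1−1| + |-3−5| = 2 + 2 + 8 = 12
Minimum is at Node 4.

Node 4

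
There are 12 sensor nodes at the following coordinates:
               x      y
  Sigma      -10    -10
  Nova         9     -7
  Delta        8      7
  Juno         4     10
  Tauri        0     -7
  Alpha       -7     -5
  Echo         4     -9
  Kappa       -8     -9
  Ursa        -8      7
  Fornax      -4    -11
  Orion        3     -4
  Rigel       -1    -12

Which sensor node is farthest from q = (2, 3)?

Sigma

Since √ is increasing, it suffices to compare squared distances:
d²(q, Sigma) = (2−(-10))² + (3−(-10))² = 144 + 169 = 313
d²(q, Nova) = (2−9)² + (3−(-7))² = 49 + 100 = 149
d²(q, Delta) = (2−8)² + (3−7)² = 36 + 16 = 52
d²(q, Juno) = (2−4)² + (3−10)² = 4 + 49 = 53
d²(q, Tauri) = (2−0)² + (3−(-7))² = 4 + 100 = 104
d²(q, Alpha) = (2−(-7))² + (3−(-5))² = 81 + 64 = 145
d²(q, Echo) = (2−4)² + (3−(-9))² = 4 + 144 = 148
d²(q, Kappa) = (2−(-8))² + (3−(-9))² = 100 + 144 = 244
d²(q, Ursa) = (2−(-8))² + (3−7)² = 100 + 16 = 116
d²(q, Fornax) = (2−(-4))² + (3−(-11))² = 36 + 196 = 232
d²(q, Orion) = (2−3)² + (3−(-4))² = 1 + 49 = 50
d²(q, Rigel) = (2−(-1))² + (3−(-12))² = 9 + 225 = 234
The largest is to Sigma.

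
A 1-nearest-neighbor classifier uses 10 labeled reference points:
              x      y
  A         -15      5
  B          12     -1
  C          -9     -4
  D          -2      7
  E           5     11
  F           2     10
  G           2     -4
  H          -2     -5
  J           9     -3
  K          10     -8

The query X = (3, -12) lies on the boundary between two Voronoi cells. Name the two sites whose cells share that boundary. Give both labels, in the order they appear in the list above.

Squared distances from X to each site:
|XA|² = (3−(-15))² + (-12−5)² = 324 + 289 = 613
|XB|² = (3−12)² + (-12−(-1))² = 81 + 121 = 202
|XC|² = (3−(-9))² + (-12−(-4))² = 144 + 64 = 208
|XD|² = (3−(-2))² + (-12−7)² = 25 + 361 = 386
|XE|² = (3−5)² + (-12−11)² = 4 + 529 = 533
|XF|² = (3−2)² + (-12−10)² = 1 + 484 = 485
|XG|² = (3−2)² + (-12−(-4))² = 1 + 64 = 65
|XH|² = (3−(-2))² + (-12−(-5))² = 25 + 49 = 74
|XJ|² = (3−9)² + (-12−(-3))² = 36 + 81 = 117
|XK|² = (3−10)² + (-12−(-8))² = 49 + 16 = 65
X is equidistant from G and K (both at squared distance 65), and every other site is strictly farther — so X lies on the G–K Voronoi edge.

G and K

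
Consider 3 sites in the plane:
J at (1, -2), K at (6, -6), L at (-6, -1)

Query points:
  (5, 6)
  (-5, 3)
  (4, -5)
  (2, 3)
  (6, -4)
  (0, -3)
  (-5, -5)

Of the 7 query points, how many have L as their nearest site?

2

(5, 6) — d² to each: J:80, K:145, L:170 → nearest is J
(-5, 3) — d² to each: J:61, K:202, L:17 → nearest is L
(4, -5) — d² to each: J:18, K:5, L:116 → nearest is K
(2, 3) — d² to each: J:26, K:97, L:80 → nearest is J
(6, -4) — d² to each: J:29, K:4, L:153 → nearest is K
(0, -3) — d² to each: J:2, K:45, L:40 → nearest is J
(-5, -5) — d² to each: J:45, K:122, L:17 → nearest is L
2 of the 7 points have L as nearest.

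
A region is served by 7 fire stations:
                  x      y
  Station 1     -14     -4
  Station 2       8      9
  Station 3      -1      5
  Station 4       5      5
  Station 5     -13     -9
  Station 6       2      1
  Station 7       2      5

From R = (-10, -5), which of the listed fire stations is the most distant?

Station 2

Compare squared distances (the ordering matches that of the actual distances):
d²(R, Station 1) = (-10−(-14))² + (-5−(-4))² = 16 + 1 = 17
d²(R, Station 2) = (-10−8)² + (-5−9)² = 324 + 196 = 520
d²(R, Station 3) = (-10−(-1))² + (-5−5)² = 81 + 100 = 181
d²(R, Station 4) = (-10−5)² + (-5−5)² = 225 + 100 = 325
d²(R, Station 5) = (-10−(-13))² + (-5−(-9))² = 9 + 16 = 25
d²(R, Station 6) = (-10−2)² + (-5−1)² = 144 + 36 = 180
d²(R, Station 7) = (-10−2)² + (-5−5)² = 144 + 100 = 244
The largest is to Station 2.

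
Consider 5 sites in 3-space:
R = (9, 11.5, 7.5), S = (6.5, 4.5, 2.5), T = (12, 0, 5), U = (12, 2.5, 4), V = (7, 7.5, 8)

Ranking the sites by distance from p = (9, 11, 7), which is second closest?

Compare squared distances (the ordering matches that of the actual distances):
|pR|² = (9−9)² + (11−11.5)² + (7−7.5)² = 0 + 0.25 + 0.25 = 0.5
|pS|² = (9−6.5)² + (11−4.5)² + (7−2.5)² = 6.25 + 42.25 + 20.25 = 68.75
|pT|² = (9−12)² + (11−0)² + (7−5)² = 9 + 121 + 4 = 134
|pU|² = (9−12)² + (11−2.5)² + (7−4)² = 9 + 72.25 + 9 = 90.25
|pV|² = (9−7)² + (11−7.5)² + (7−8)² = 4 + 12.25 + 1 = 17.25
Sorted ascending: R, V, S, … — the second-nearest is V.

V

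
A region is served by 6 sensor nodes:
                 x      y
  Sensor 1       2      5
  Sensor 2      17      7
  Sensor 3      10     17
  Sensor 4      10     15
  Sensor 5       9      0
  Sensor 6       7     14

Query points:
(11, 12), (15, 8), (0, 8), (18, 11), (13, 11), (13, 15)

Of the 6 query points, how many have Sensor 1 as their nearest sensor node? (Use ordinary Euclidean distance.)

(11, 12) — d² to each: Sensor 1:130, Sensor 2:61, Sensor 3:26, Sensor 4:10, Sensor 5:148, Sensor 6:20 → nearest is Sensor 4
(15, 8) — d² to each: Sensor 1:178, Sensor 2:5, Sensor 3:106, Sensor 4:74, Sensor 5:100, Sensor 6:100 → nearest is Sensor 2
(0, 8) — d² to each: Sensor 1:13, Sensor 2:290, Sensor 3:181, Sensor 4:149, Sensor 5:145, Sensor 6:85 → nearest is Sensor 1
(18, 11) — d² to each: Sensor 1:292, Sensor 2:17, Sensor 3:100, Sensor 4:80, Sensor 5:202, Sensor 6:130 → nearest is Sensor 2
(13, 11) — d² to each: Sensor 1:157, Sensor 2:32, Sensor 3:45, Sensor 4:25, Sensor 5:137, Sensor 6:45 → nearest is Sensor 4
(13, 15) — d² to each: Sensor 1:221, Sensor 2:80, Sensor 3:13, Sensor 4:9, Sensor 5:241, Sensor 6:37 → nearest is Sensor 4
1 of the 6 points has Sensor 1 as nearest.

1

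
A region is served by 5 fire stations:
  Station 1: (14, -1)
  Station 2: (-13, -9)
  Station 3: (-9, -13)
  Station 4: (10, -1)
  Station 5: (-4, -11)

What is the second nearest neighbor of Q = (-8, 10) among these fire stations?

Station 4

Since √ is increasing, it suffices to compare squared distances:
d²(Q, Station 1) = (-8−14)² + (10−(-1))² = 484 + 121 = 605
d²(Q, Station 2) = (-8−(-13))² + (10−(-9))² = 25 + 361 = 386
d²(Q, Station 3) = (-8−(-9))² + (10−(-13))² = 1 + 529 = 530
d²(Q, Station 4) = (-8−10)² + (10−(-1))² = 324 + 121 = 445
d²(Q, Station 5) = (-8−(-4))² + (10−(-11))² = 16 + 441 = 457
Sorted ascending: Station 2, Station 4, Station 5, … — the second-nearest is Station 4.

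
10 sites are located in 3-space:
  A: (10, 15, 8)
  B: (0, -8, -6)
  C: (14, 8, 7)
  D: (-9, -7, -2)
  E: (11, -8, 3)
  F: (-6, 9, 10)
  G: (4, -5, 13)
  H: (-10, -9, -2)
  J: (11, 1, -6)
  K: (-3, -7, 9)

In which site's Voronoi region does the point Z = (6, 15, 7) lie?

Compare squared distances (the ordering matches that of the actual distances):
|ZA|² = 16 + 0 + 1 = 17
|ZB|² = 36 + 529 + 169 = 734
|ZC|² = 64 + 49 + 0 = 113
|ZD|² = 225 + 484 + 81 = 790
|ZE|² = 25 + 529 + 16 = 570
|ZF|² = 144 + 36 + 9 = 189
|ZG|² = 4 + 400 + 36 = 440
|ZH|² = 256 + 576 + 81 = 913
|ZJ|² = 25 + 196 + 169 = 390
|ZK|² = 81 + 484 + 4 = 569
The smallest is to A, so Z lies in the Voronoi region of A.

A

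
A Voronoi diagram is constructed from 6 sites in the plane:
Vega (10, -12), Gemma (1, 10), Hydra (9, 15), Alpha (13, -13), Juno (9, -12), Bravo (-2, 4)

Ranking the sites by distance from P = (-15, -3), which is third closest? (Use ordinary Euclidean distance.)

Compare squared distances (the ordering matches that of the actual distances):
d²(P, Vega) = 625 + 81 = 706
d²(P, Gemma) = 256 + 169 = 425
d²(P, Hydra) = 576 + 324 = 900
d²(P, Alpha) = 784 + 100 = 884
d²(P, Juno) = 576 + 81 = 657
d²(P, Bravo) = 169 + 49 = 218
Sorted ascending: Bravo, Gemma, Juno, Vega, … — the third-nearest is Juno.

Juno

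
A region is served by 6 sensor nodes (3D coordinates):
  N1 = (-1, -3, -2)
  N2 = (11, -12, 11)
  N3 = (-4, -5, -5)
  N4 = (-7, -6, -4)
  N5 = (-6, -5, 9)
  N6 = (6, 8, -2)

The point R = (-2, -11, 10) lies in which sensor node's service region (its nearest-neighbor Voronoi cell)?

Compare squared distances (the ordering matches that of the actual distances):
|RN1|² = 1 + 64 + 144 = 209
|RN2|² = 169 + 1 + 1 = 171
|RN3|² = 4 + 36 + 225 = 265
|RN4|² = 25 + 25 + 196 = 246
|RN5|² = 16 + 36 + 1 = 53
|RN6|² = 64 + 361 + 144 = 569
Minimum is at N5.

N5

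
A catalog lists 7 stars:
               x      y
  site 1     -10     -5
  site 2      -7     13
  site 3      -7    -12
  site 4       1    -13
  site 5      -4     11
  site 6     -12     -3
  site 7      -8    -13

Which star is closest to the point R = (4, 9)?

site 5

Squared Euclidean distances:
d²(R, site 1) = (4−(-10))² + (9−(-5))² = 196 + 196 = 392
d²(R, site 2) = (4−(-7))² + (9−13)² = 121 + 16 = 137
d²(R, site 3) = (4−(-7))² + (9−(-12))² = 121 + 441 = 562
d²(R, site 4) = (4−1)² + (9−(-13))² = 9 + 484 = 493
d²(R, site 5) = (4−(-4))² + (9−11)² = 64 + 4 = 68
d²(R, site 6) = (4−(-12))² + (9−(-3))² = 256 + 144 = 400
d²(R, site 7) = (4−(-8))² + (9−(-13))² = 144 + 484 = 628
site 5 is nearest.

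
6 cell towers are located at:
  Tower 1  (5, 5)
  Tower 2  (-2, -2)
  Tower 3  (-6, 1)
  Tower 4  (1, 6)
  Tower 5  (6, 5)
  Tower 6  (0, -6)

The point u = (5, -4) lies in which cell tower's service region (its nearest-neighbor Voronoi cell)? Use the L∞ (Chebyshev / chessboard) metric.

d(u, Tower 1) = max(0, 9) = 9
d(u, Tower 2) = max(7, 2) = 7
d(u, Tower 3) = max(11, 5) = 11
d(u, Tower 4) = max(4, 10) = 10
d(u, Tower 5) = max(1, 9) = 9
d(u, Tower 6) = max(5, 2) = 5
Minimum is at Tower 6.

Tower 6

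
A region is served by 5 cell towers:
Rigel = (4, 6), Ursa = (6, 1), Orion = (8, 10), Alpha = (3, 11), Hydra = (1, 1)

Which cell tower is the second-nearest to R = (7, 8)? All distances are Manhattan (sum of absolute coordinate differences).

d(R, Rigel) = |7−4| + |8−6| = 3 + 2 = 5
d(R, Ursa) = |7−6| + |8−1| = 1 + 7 = 8
d(R, Orion) = |7−8| + |8−10| = 1 + 2 = 3
d(R, Alpha) = |7−3| + |8−11| = 4 + 3 = 7
d(R, Hydra) = |7−1| + |8−1| = 6 + 7 = 13
Sorted ascending: Orion, Rigel, Alpha, … — the second-nearest is Rigel.

Rigel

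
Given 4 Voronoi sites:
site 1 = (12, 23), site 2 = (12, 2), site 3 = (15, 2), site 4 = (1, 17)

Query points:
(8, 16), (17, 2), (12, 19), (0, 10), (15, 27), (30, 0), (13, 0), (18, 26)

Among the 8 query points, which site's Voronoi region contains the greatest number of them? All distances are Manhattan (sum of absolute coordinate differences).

(8, 16) — d to each: site 1:11, site 2:18, site 3:21, site 4:8 → nearest is site 4
(17, 2) — d to each: site 1:26, site 2:5, site 3:2, site 4:31 → nearest is site 3
(12, 19) — d to each: site 1:4, site 2:17, site 3:20, site 4:13 → nearest is site 1
(0, 10) — d to each: site 1:25, site 2:20, site 3:23, site 4:8 → nearest is site 4
(15, 27) — d to each: site 1:7, site 2:28, site 3:25, site 4:24 → nearest is site 1
(30, 0) — d to each: site 1:41, site 2:20, site 3:17, site 4:46 → nearest is site 3
(13, 0) — d to each: site 1:24, site 2:3, site 3:4, site 4:29 → nearest is site 2
(18, 26) — d to each: site 1:9, site 2:30, site 3:27, site 4:26 → nearest is site 1
Tally — site 1:3, site 2:1, site 3:2, site 4:2. site 1 captures the most (3).

site 1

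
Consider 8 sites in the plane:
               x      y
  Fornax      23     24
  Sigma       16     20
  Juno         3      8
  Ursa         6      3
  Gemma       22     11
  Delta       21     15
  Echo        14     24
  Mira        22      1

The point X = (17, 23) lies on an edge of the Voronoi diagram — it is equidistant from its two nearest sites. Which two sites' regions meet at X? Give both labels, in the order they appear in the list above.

Squared distances from X to each site:
d²(X, Fornax) = 36 + 1 = 37
d²(X, Sigma) = 1 + 9 = 10
d²(X, Juno) = 196 + 225 = 421
d²(X, Ursa) = 121 + 400 = 521
d²(X, Gemma) = 25 + 144 = 169
d²(X, Delta) = 16 + 64 = 80
d²(X, Echo) = 9 + 1 = 10
d²(X, Mira) = 25 + 484 = 509
X is equidistant from Sigma and Echo (both at squared distance 10), and every other site is strictly farther — so X lies on the Sigma–Echo Voronoi edge.

Sigma and Echo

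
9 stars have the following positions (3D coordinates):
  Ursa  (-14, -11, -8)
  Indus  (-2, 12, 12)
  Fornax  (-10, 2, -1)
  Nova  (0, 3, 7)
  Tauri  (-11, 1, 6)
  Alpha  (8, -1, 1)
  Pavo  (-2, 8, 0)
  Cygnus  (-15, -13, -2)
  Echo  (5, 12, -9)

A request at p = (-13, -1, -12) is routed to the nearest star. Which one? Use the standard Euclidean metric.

Compare squared distances (the ordering matches that of the actual distances):
d²(p, Ursa) = (-13−(-14))² + (-1−(-11))² + (-12−(-8))² = 1 + 100 + 16 = 117
d²(p, Indus) = (-13−(-2))² + (-1−12)² + (-12−12)² = 121 + 169 + 576 = 866
d²(p, Fornax) = (-13−(-10))² + (-1−2)² + (-12−(-1))² = 9 + 9 + 121 = 139
d²(p, Nova) = (-13−0)² + (-1−3)² + (-12−7)² = 169 + 16 + 361 = 546
d²(p, Tauri) = (-13−(-11))² + (-1−1)² + (-12−6)² = 4 + 4 + 324 = 332
d²(p, Alpha) = (-13−8)² + (-1−(-1))² + (-12−1)² = 441 + 0 + 169 = 610
d²(p, Pavo) = (-13−(-2))² + (-1−8)² + (-12−0)² = 121 + 81 + 144 = 346
d²(p, Cygnus) = (-13−(-15))² + (-1−(-13))² + (-12−(-2))² = 4 + 144 + 100 = 248
d²(p, Echo) = (-13−5)² + (-1−12)² + (-12−(-9))² = 324 + 169 + 9 = 502
Ursa is nearest.

Ursa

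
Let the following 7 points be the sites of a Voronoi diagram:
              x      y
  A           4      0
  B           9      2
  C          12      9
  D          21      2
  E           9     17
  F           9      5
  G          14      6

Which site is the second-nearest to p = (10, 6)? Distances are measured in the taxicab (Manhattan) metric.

d(p,A) = |10−4| + |6−0| = 6 + 6 = 12
d(p,B) = |10−9| + |6−2| = 1 + 4 = 5
d(p,C) = |10−12| + |6−9| = 2 + 3 = 5
d(p,D) = |10−21| + |6−2| = 11 + 4 = 15
d(p,E) = |10−9| + |6−17| = 1 + 11 = 12
d(p,F) = |10−9| + |6−5| = 1 + 1 = 2
d(p,G) = |10−14| + |6−6| = 4 + 0 = 4
Sorted ascending: F, G, B, … — the second-nearest is G.

G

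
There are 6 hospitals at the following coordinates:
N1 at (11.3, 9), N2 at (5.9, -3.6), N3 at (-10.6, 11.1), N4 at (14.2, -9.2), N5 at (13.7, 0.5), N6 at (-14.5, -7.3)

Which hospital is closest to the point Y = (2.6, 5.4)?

N1

Since √ is increasing, it suffices to compare squared distances:
|YN1|² = (2.6−11.3)² + (5.4−9)² = 75.69 + 12.96 = 88.65
|YN2|² = (2.6−5.9)² + (5.4−(-3.6))² = 10.89 + 81 = 91.89
|YN3|² = (2.6−(-10.6))² + (5.4−11.1)² = 174.24 + 32.49 = 206.73
|YN4|² = (2.6−14.2)² + (5.4−(-9.2))² = 134.56 + 213.16 = 347.72
|YN5|² = (2.6−13.7)² + (5.4−0.5)² = 123.21 + 24.01 = 147.22
|YN6|² = (2.6−(-14.5))² + (5.4−(-7.3))² = 292.41 + 161.29 = 453.7
Minimum is at N1.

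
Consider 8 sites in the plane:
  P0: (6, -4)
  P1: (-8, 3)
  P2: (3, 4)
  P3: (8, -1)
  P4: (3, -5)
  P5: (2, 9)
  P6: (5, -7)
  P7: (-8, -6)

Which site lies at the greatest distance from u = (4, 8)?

P7

Compare squared distances (the ordering matches that of the actual distances):
|uP0|² = (4−6)² + (8−(-4))² = 4 + 144 = 148
|uP1|² = (4−(-8))² + (8−3)² = 144 + 25 = 169
|uP2|² = (4−3)² + (8−4)² = 1 + 16 = 17
|uP3|² = (4−8)² + (8−(-1))² = 16 + 81 = 97
|uP4|² = (4−3)² + (8−(-5))² = 1 + 169 = 170
|uP5|² = (4−2)² + (8−9)² = 4 + 1 = 5
|uP6|² = (4−5)² + (8−(-7))² = 1 + 225 = 226
|uP7|² = (4−(-8))² + (8−(-6))² = 144 + 196 = 340
The largest is to P7.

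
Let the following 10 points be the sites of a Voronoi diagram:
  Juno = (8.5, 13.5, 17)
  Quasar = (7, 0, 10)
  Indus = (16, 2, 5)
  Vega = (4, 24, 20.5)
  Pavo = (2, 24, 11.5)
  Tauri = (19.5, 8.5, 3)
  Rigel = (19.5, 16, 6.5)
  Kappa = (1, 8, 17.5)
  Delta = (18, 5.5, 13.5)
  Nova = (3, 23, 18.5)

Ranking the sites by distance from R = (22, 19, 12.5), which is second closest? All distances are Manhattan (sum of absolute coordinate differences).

d(R, Juno) = |22−8.5| + |19−13.5| + |12.5−17| = 13.5 + 5.5 + 4.5 = 23.5
d(R, Quasar) = |22−7| + |19−0| + |12.5−10| = 15 + 19 + 2.5 = 36.5
d(R, Indus) = |22−16| + |19−2| + |12.5−5| = 6 + 17 + 7.5 = 30.5
d(R, Vega) = |22−4| + |19−24| + |12.5−20.5| = 18 + 5 + 8 = 31
d(R, Pavo) = |22−2| + |19−24| + |12.5−11.5| = 20 + 5 + 1 = 26
d(R, Tauri) = |22−19.5| + |19−8.5| + |12.5−3| = 2.5 + 10.5 + 9.5 = 22.5
d(R, Rigel) = |22−19.5| + |19−16| + |12.5−6.5| = 2.5 + 3 + 6 = 11.5
d(R, Kappa) = |22−1| + |19−8| + |12.5−17.5| = 21 + 11 + 5 = 37
d(R, Delta) = |22−18| + |19−5.5| + |12.5−13.5| = 4 + 13.5 + 1 = 18.5
d(R, Nova) = |22−3| + |19−23| + |12.5−18.5| = 19 + 4 + 6 = 29
Sorted ascending: Rigel, Delta, Tauri, … — the second-nearest is Delta.

Delta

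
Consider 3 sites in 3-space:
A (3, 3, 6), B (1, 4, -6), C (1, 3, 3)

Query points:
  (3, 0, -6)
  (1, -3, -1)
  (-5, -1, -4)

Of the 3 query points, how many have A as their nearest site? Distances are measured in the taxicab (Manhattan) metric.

(3, 0, -6) — d to each: A:15, B:6, C:14 → nearest is B
(1, -3, -1) — d to each: A:15, B:12, C:10 → nearest is C
(-5, -1, -4) — d to each: A:22, B:13, C:17 → nearest is B
0 of the 3 points have A as nearest.

0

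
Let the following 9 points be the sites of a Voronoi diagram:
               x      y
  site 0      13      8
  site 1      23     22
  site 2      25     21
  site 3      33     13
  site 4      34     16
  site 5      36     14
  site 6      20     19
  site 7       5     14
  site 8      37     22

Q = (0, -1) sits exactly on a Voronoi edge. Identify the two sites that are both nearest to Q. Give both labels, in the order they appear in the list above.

Squared distances from Q to each site:
d²(Q, site 0) = 169 + 81 = 250
d²(Q, site 1) = 529 + 529 = 1058
d²(Q, site 2) = 625 + 484 = 1109
d²(Q, site 3) = 1089 + 196 = 1285
d²(Q, site 4) = 1156 + 289 = 1445
d²(Q, site 5) = 1296 + 225 = 1521
d²(Q, site 6) = 400 + 400 = 800
d²(Q, site 7) = 25 + 225 = 250
d²(Q, site 8) = 1369 + 529 = 1898
Q is equidistant from site 0 and site 7 (both at squared distance 250), and every other site is strictly farther — so Q lies on the site 0–site 7 Voronoi edge.

site 0 and site 7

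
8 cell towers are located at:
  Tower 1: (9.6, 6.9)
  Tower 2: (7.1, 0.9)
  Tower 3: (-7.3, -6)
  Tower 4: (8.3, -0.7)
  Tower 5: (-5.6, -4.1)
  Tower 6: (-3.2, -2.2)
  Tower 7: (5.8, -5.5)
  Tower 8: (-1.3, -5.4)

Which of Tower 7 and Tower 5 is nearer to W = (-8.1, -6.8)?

Tower 5

Compare squared distances:
d²(W, Tower 7) = (-8.1−5.8)² + (-6.8−(-5.5))² = 193.21 + 1.69 = 194.9
d²(W, Tower 5) = (-8.1−(-5.6))² + (-6.8−(-4.1))² = 6.25 + 7.29 = 13.54
194.9 > 13.54, so Tower 5 is closer.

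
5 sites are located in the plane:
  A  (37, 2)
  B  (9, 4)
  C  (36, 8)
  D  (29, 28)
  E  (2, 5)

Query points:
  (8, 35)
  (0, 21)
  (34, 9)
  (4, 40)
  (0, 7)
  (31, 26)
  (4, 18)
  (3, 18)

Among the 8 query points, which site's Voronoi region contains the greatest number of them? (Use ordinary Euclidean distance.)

(8, 35) — d² to each: A:1930, B:962, C:1513, D:490, E:936 → nearest is D
(0, 21) — d² to each: A:1730, B:370, C:1465, D:890, E:260 → nearest is E
(34, 9) — d² to each: A:58, B:650, C:5, D:386, E:1040 → nearest is C
(4, 40) — d² to each: A:2533, B:1321, C:2048, D:769, E:1229 → nearest is D
(0, 7) — d² to each: A:1394, B:90, C:1297, D:1282, E:8 → nearest is E
(31, 26) — d² to each: A:612, B:968, C:349, D:8, E:1282 → nearest is D
(4, 18) — d² to each: A:1345, B:221, C:1124, D:725, E:173 → nearest is E
(3, 18) — d² to each: A:1412, B:232, C:1189, D:776, E:170 → nearest is E
Tally — C:1, D:3, E:4. E captures the most (4).

E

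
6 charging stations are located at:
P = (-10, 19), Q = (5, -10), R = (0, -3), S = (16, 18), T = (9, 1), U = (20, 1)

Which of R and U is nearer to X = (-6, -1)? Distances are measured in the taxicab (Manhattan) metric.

d(X,R) = |-6−0| + |-1−(-3)| = 6 + 2 = 8
d(X,U) = |-6−20| + |-1−1| = 26 + 2 = 28
8 < 28, so R is closer.

R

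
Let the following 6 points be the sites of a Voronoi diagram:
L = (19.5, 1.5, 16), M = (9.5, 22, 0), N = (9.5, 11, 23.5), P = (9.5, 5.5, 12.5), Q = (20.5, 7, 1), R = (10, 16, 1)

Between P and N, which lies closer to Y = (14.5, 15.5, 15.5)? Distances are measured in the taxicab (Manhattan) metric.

N

d(Y,P) = |14.5−9.5| + |15.5−5.5| + |15.5−12.5| = 5 + 10 + 3 = 18
d(Y,N) = |14.5−9.5| + |15.5−11| + |15.5−23.5| = 5 + 4.5 + 8 = 17.5
18 > 17.5, so N is closer.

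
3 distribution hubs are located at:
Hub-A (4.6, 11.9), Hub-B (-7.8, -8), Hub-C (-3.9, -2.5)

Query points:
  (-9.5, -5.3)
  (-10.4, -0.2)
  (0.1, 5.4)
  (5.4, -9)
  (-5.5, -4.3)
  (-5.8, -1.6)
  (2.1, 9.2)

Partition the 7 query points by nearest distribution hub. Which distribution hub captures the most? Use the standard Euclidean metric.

(-9.5, -5.3) — d² to each: Hub-A:494.65, Hub-B:10.18, Hub-C:39.2 → nearest is Hub-B
(-10.4, -0.2) — d² to each: Hub-A:371.41, Hub-B:67.6, Hub-C:47.54 → nearest is Hub-C
(0.1, 5.4) — d² to each: Hub-A:62.5, Hub-B:241.97, Hub-C:78.41 → nearest is Hub-A
(5.4, -9) — d² to each: Hub-A:437.45, Hub-B:175.24, Hub-C:128.74 → nearest is Hub-C
(-5.5, -4.3) — d² to each: Hub-A:364.45, Hub-B:18.98, Hub-C:5.8 → nearest is Hub-C
(-5.8, -1.6) — d² to each: Hub-A:290.41, Hub-B:44.96, Hub-C:4.42 → nearest is Hub-C
(2.1, 9.2) — d² to each: Hub-A:13.54, Hub-B:393.85, Hub-C:172.89 → nearest is Hub-A
Tally — Hub-A:2, Hub-B:1, Hub-C:4. Hub-C captures the most (4).

Hub-C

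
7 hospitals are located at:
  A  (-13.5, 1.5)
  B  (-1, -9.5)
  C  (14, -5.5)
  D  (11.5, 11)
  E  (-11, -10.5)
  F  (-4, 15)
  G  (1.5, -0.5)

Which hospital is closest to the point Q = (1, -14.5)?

B

Since √ is increasing, it suffices to compare squared distances:
|QA|² = (1−(-13.5))² + (-14.5−1.5)² = 210.25 + 256 = 466.25
|QB|² = (1−(-1))² + (-14.5−(-9.5))² = 4 + 25 = 29
|QC|² = (1−14)² + (-14.5−(-5.5))² = 169 + 81 = 250
|QD|² = (1−11.5)² + (-14.5−11)² = 110.25 + 650.25 = 760.5
|QE|² = (1−(-11))² + (-14.5−(-10.5))² = 144 + 16 = 160
|QF|² = (1−(-4))² + (-14.5−15)² = 25 + 870.25 = 895.25
|QG|² = (1−1.5)² + (-14.5−(-0.5))² = 0.25 + 196 = 196.25
Minimum is at B.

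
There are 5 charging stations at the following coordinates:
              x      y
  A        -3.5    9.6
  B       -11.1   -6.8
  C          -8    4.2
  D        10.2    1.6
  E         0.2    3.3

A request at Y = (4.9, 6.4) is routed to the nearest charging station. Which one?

Squared Euclidean distances:
|YA|² = 70.56 + 10.24 = 80.8
|YB|² = 256 + 174.24 = 430.24
|YC|² = 166.41 + 4.84 = 171.25
|YD|² = 28.09 + 23.04 = 51.13
|YE|² = 22.09 + 9.61 = 31.7
Minimum is at E.

E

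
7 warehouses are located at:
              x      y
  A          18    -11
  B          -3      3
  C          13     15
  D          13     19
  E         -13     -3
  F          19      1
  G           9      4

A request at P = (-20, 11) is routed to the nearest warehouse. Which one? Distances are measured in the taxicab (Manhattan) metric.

d(P,A) = |-20−18| + |11−(-11)| = 38 + 22 = 60
d(P,B) = |-20−(-3)| + |11−3| = 17 + 8 = 25
d(P,C) = |-20−13| + |11−15| = 33 + 4 = 37
d(P,D) = |-20−13| + |11−19| = 33 + 8 = 41
d(P,E) = |-20−(-13)| + |11−(-3)| = 7 + 14 = 21
d(P,F) = |-20−19| + |11−1| = 39 + 10 = 49
d(P,G) = |-20−9| + |11−4| = 29 + 7 = 36
E is nearest.

E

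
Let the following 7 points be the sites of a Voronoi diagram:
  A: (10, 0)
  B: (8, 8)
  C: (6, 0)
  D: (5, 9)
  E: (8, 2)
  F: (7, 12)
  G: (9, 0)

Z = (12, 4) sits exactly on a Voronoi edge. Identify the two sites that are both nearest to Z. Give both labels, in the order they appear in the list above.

Squared distances from Z to each site:
|ZA|² = (12−10)² + (4−0)² = 4 + 16 = 20
|ZB|² = (12−8)² + (4−8)² = 16 + 16 = 32
|ZC|² = (12−6)² + (4−0)² = 36 + 16 = 52
|ZD|² = (12−5)² + (4−9)² = 49 + 25 = 74
|ZE|² = (12−8)² + (4−2)² = 16 + 4 = 20
|ZF|² = (12−7)² + (4−12)² = 25 + 64 = 89
|ZG|² = (12−9)² + (4−0)² = 9 + 16 = 25
Z is equidistant from A and E (both at squared distance 20), and every other site is strictly farther — so Z lies on the A–E Voronoi edge.

A and E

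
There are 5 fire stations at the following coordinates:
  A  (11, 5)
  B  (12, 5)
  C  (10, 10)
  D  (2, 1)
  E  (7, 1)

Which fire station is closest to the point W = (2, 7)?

D

Compare squared distances (the ordering matches that of the actual distances):
|WA|² = (2−11)² + (7−5)² = 81 + 4 = 85
|WB|² = (2−12)² + (7−5)² = 100 + 4 = 104
|WC|² = (2−10)² + (7−10)² = 64 + 9 = 73
|WD|² = (2−2)² + (7−1)² = 0 + 36 = 36
|WE|² = (2−7)² + (7−1)² = 25 + 36 = 61
D is nearest.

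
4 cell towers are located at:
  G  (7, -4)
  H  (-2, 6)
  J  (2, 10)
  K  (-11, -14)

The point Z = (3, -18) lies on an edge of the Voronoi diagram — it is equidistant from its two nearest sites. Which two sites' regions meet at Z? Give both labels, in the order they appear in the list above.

G and K

Squared distances from Z to each site:
|ZG|² = (3−7)² + (-18−(-4))² = 16 + 196 = 212
|ZH|² = (3−(-2))² + (-18−6)² = 25 + 576 = 601
|ZJ|² = (3−2)² + (-18−10)² = 1 + 784 = 785
|ZK|² = (3−(-11))² + (-18−(-14))² = 196 + 16 = 212
Z is equidistant from G and K (both at squared distance 212), and every other site is strictly farther — so Z lies on the G–K Voronoi edge.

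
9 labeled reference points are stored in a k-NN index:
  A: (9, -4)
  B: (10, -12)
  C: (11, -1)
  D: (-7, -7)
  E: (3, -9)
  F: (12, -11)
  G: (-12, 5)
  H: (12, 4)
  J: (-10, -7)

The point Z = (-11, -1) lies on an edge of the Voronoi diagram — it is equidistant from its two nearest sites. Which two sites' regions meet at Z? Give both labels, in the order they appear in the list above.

Squared distances from Z to each site:
|ZA|² = 400 + 9 = 409
|ZB|² = 441 + 121 = 562
|ZC|² = 484 + 0 = 484
|ZD|² = 16 + 36 = 52
|ZE|² = 196 + 64 = 260
|ZF|² = 529 + 100 = 629
|ZG|² = 1 + 36 = 37
|ZH|² = 529 + 25 = 554
|ZJ|² = 1 + 36 = 37
Z is equidistant from G and J (both at squared distance 37), and every other site is strictly farther — so Z lies on the G–J Voronoi edge.

G and J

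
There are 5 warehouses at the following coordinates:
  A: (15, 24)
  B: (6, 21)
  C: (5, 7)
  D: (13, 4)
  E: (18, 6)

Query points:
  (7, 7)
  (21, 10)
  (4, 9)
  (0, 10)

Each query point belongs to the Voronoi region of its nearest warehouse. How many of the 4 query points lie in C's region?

3

(7, 7) — d² to each: A:353, B:197, C:4, D:45, E:122 → nearest is C
(21, 10) — d² to each: A:232, B:346, C:265, D:100, E:25 → nearest is E
(4, 9) — d² to each: A:346, B:148, C:5, D:106, E:205 → nearest is C
(0, 10) — d² to each: A:421, B:157, C:34, D:205, E:340 → nearest is C
3 of the 4 points have C as nearest.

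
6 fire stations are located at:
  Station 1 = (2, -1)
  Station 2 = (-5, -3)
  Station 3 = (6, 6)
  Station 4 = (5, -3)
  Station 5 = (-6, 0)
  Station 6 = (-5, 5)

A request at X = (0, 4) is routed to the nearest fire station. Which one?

Since √ is increasing, it suffices to compare squared distances:
d²(X, Station 1) = (0−2)² + (4−(-1))² = 4 + 25 = 29
d²(X, Station 2) = (0−(-5))² + (4−(-3))² = 25 + 49 = 74
d²(X, Station 3) = (0−6)² + (4−6)² = 36 + 4 = 40
d²(X, Station 4) = (0−5)² + (4−(-3))² = 25 + 49 = 74
d²(X, Station 5) = (0−(-6))² + (4−0)² = 36 + 16 = 52
d²(X, Station 6) = (0−(-5))² + (4−5)² = 25 + 1 = 26
The smallest is to Station 6, so X lies in the Voronoi region of Station 6.

Station 6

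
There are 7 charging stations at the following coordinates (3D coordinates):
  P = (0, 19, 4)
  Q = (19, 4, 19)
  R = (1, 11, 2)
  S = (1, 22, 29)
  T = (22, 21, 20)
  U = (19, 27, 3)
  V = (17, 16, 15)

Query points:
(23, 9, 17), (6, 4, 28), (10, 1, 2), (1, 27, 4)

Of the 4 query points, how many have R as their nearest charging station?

1

(23, 9, 17) — d² to each: P:798, Q:45, R:713, S:797, T:154, U:536, V:89 → nearest is Q
(6, 4, 28) — d² to each: P:837, Q:250, R:750, S:350, T:609, U:1323, V:434 → nearest is Q
(10, 1, 2) — d² to each: P:428, Q:379, R:181, S:1251, T:868, U:758, V:443 → nearest is R
(1, 27, 4) — d² to each: P:65, Q:1078, R:260, S:650, T:733, U:325, V:498 → nearest is P
1 of the 4 points has R as nearest.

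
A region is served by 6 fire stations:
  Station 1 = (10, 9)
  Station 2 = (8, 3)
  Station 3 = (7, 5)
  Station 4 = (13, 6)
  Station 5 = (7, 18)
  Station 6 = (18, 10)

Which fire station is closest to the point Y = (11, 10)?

Station 1

Compare squared distances (the ordering matches that of the actual distances):
d²(Y, Station 1) = (11−10)² + (10−9)² = 1 + 1 = 2
d²(Y, Station 2) = (11−8)² + (10−3)² = 9 + 49 = 58
d²(Y, Station 3) = (11−7)² + (10−5)² = 16 + 25 = 41
d²(Y, Station 4) = (11−13)² + (10−6)² = 4 + 16 = 20
d²(Y, Station 5) = (11−7)² + (10−18)² = 16 + 64 = 80
d²(Y, Station 6) = (11−18)² + (10−10)² = 49 + 0 = 49
Minimum is at Station 1.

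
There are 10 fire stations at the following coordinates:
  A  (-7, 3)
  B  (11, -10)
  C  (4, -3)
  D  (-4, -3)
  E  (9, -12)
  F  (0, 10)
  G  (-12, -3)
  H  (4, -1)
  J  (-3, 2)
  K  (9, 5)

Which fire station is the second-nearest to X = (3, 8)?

Compare squared distances (the ordering matches that of the actual distances):
|XA|² = 100 + 25 = 125
|XB|² = 64 + 324 = 388
|XC|² = 1 + 121 = 122
|XD|² = 49 + 121 = 170
|XE|² = 36 + 400 = 436
|XF|² = 9 + 4 = 13
|XG|² = 225 + 121 = 346
|XH|² = 1 + 81 = 82
|XJ|² = 36 + 36 = 72
|XK|² = 36 + 9 = 45
Sorted ascending: F, K, J, … — the second-nearest is K.

K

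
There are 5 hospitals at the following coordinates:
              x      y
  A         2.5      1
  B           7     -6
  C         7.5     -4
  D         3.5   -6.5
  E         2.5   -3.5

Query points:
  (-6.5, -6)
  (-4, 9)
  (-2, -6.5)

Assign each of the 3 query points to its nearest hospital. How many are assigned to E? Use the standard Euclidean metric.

2

(-6.5, -6) — d² to each: A:130, B:182.25, C:200, D:100.25, E:87.25 → nearest is E
(-4, 9) — d² to each: A:106.25, B:346, C:301.25, D:296.5, E:198.5 → nearest is A
(-2, -6.5) — d² to each: A:76.5, B:81.25, C:96.5, D:30.25, E:29.25 → nearest is E
2 of the 3 points have E as nearest.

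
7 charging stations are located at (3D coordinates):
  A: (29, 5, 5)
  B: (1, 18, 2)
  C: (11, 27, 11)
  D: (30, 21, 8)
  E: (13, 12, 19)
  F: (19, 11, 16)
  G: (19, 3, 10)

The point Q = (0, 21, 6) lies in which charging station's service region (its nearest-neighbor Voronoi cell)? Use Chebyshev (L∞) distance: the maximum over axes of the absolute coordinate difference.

B

d(Q,A) = max(29, 16, 1) = 29
d(Q,B) = max(1, 3, 4) = 4
d(Q,C) = max(11, 6, 5) = 11
d(Q,D) = max(30, 0, 2) = 30
d(Q,E) = max(13, 9, 13) = 13
d(Q,F) = max(19, 10, 10) = 19
d(Q,G) = max(19, 18, 4) = 19
Minimum is at B.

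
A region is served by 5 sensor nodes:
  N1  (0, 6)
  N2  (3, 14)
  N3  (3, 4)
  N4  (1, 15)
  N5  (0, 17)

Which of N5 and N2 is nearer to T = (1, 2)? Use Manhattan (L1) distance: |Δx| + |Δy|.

d(T,N5) = |1−0| + |2−17| = 1 + 15 = 16
d(T,N2) = |1−3| + |2−14| = 2 + 12 = 14
16 > 14, so N2 is closer.

N2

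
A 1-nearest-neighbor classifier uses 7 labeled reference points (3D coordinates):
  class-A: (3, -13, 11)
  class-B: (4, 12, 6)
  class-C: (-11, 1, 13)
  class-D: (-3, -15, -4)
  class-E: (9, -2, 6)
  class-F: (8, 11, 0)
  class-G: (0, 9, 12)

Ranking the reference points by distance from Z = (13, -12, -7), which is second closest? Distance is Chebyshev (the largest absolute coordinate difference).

d(Z, class-A) = max(10, 1, 18) = 18
d(Z, class-B) = max(9, 24, 13) = 24
d(Z, class-C) = max(24, 13, 20) = 24
d(Z, class-D) = max(16, 3, 3) = 16
d(Z, class-E) = max(4, 10, 13) = 13
d(Z, class-F) = max(5, 23, 7) = 23
d(Z, class-G) = max(13, 21, 19) = 21
Sorted ascending: class-E, class-D, class-A, … — the second-nearest is class-D.

class-D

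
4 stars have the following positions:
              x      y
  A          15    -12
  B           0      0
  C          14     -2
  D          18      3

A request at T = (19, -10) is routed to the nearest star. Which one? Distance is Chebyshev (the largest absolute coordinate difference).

d(T,A) = max(4, 2) = 4
d(T,B) = max(19, 10) = 19
d(T,C) = max(5, 8) = 8
d(T,D) = max(1, 13) = 13
The smallest is to A, so T lies in the Voronoi region of A.

A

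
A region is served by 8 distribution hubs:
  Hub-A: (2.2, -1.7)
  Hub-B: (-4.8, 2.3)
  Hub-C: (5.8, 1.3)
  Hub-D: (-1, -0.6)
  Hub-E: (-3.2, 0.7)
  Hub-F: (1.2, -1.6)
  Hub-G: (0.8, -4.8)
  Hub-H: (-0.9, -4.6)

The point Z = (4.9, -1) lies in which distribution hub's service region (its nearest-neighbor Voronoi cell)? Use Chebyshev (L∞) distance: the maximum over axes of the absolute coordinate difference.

d(Z, Hub-A) = max(2.7, 0.7) = 2.7
d(Z, Hub-B) = max(9.7, 3.3) = 9.7
d(Z, Hub-C) = max(0.9, 2.3) = 2.3
d(Z, Hub-D) = max(5.9, 0.4) = 5.9
d(Z, Hub-E) = max(8.1, 1.7) = 8.1
d(Z, Hub-F) = max(3.7, 0.6) = 3.7
d(Z, Hub-G) = max(4.1, 3.8) = 4.1
d(Z, Hub-H) = max(5.8, 3.6) = 5.8
Minimum is at Hub-C.

Hub-C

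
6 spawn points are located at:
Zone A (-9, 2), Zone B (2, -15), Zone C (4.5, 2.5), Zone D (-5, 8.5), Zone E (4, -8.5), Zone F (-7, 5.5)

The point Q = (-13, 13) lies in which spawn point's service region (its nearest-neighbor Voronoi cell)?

Compare squared distances (the ordering matches that of the actual distances):
d²(Q, Zone A) = (-13−(-9))² + (13−2)² = 16 + 121 = 137
d²(Q, Zone B) = (-13−2)² + (13−(-15))² = 225 + 784 = 1009
d²(Q, Zone C) = (-13−4.5)² + (13−2.5)² = 306.25 + 110.25 = 416.5
d²(Q, Zone D) = (-13−(-5))² + (13−8.5)² = 64 + 20.25 = 84.25
d²(Q, Zone E) = (-13−4)² + (13−(-8.5))² = 289 + 462.25 = 751.25
d²(Q, Zone F) = (-13−(-7))² + (13−5.5)² = 36 + 56.25 = 92.25
Minimum is at Zone D.

Zone D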